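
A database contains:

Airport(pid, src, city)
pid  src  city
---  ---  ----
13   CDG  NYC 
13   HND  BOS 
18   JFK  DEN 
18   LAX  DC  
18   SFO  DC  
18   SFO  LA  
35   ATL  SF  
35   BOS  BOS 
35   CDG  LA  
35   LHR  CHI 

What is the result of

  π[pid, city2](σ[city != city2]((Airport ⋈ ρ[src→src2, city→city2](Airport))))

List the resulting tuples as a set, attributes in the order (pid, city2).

ρ[src→src2, city→city2]: schema becomes (pid, src2, city2); tuples unchanged.
Natural join on pid: {(13, CDG, NYC, CDG, NYC), (13, CDG, NYC, HND, BOS), (13, HND, BOS, CDG, NYC), (13, HND, BOS, HND, BOS), (18, JFK, DEN, JFK, DEN), (18, JFK, DEN, LAX, DC), (18, JFK, DEN, SFO, DC), (18, JFK, DEN, SFO, LA), (18, LAX, DC, JFK, DEN), (18, LAX, DC, LAX, DC), (18, LAX, DC, SFO, DC), (18, LAX, DC, SFO, LA), (18, SFO, DC, JFK, DEN), (18, SFO, DC, LAX, DC), (18, SFO, DC, SFO, DC), (18, SFO, DC, SFO, LA), (18, SFO, LA, JFK, DEN), (18, SFO, LA, LAX, DC), (18, SFO, LA, SFO, DC), (18, SFO, LA, SFO, LA), (35, ATL, SF, ATL, SF), (35, ATL, SF, BOS, BOS), (35, ATL, SF, CDG, LA), (35, ATL, SF, LHR, CHI), (35, BOS, BOS, ATL, SF), (35, BOS, BOS, BOS, BOS), (35, BOS, BOS, CDG, LA), (35, BOS, BOS, LHR, CHI), (35, CDG, LA, ATL, SF), (35, CDG, LA, BOS, BOS), (35, CDG, LA, CDG, LA), (35, CDG, LA, LHR, CHI), (35, LHR, CHI, ATL, SF), (35, LHR, CHI, BOS, BOS), (35, LHR, CHI, CDG, LA), (35, LHR, CHI, LHR, CHI)}
Filtering on city != city2 leaves {(13, CDG, NYC, HND, BOS), (13, HND, BOS, CDG, NYC), (18, JFK, DEN, LAX, DC), (18, JFK, DEN, SFO, DC), (18, JFK, DEN, SFO, LA), (18, LAX, DC, JFK, DEN), (18, LAX, DC, SFO, LA), (18, SFO, DC, JFK, DEN), (18, SFO, DC, SFO, LA), (18, SFO, LA, JFK, DEN), (18, SFO, LA, LAX, DC), (18, SFO, LA, SFO, DC), (35, ATL, SF, BOS, BOS), (35, ATL, SF, CDG, LA), (35, ATL, SF, LHR, CHI), (35, BOS, BOS, ATL, SF), (35, BOS, BOS, CDG, LA), (35, BOS, BOS, LHR, CHI), (35, CDG, LA, ATL, SF), (35, CDG, LA, BOS, BOS), (35, CDG, LA, LHR, CHI), (35, LHR, CHI, ATL, SF), (35, LHR, CHI, BOS, BOS), (35, LHR, CHI, CDG, LA)}.
π_{pid, city2} gives {(13, BOS), (13, NYC), (18, DC), (18, DEN), (18, LA), (35, BOS), (35, CHI), (35, LA), (35, SF)} (15 duplicate(s) eliminated).

{(13, BOS), (13, NYC), (18, DC), (18, DEN), (18, LA), (35, BOS), (35, CHI), (35, LA), (35, SF)}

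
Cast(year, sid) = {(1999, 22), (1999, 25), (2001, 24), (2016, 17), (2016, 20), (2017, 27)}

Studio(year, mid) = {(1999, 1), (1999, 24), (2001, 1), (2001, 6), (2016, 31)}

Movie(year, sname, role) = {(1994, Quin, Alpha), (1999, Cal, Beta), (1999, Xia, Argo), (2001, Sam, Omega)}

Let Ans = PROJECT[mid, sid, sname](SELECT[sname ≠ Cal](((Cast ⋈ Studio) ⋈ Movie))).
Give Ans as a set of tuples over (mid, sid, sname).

{(1, 22, Xia), (1, 24, Sam), (1, 25, Xia), (24, 22, Xia), (24, 25, Xia), (6, 24, Sam)}

Natural join on year: {(1999, 22, 1), (1999, 22, 24), (1999, 25, 1), (1999, 25, 24), (2001, 24, 1), (2001, 24, 6), (2016, 17, 31), (2016, 20, 31)}
Natural join on year: {(1999, 22, 1, Cal, Beta), (1999, 22, 1, Xia, Argo), (1999, 22, 24, Cal, Beta), (1999, 22, 24, Xia, Argo), (1999, 25, 1, Cal, Beta), (1999, 25, 1, Xia, Argo), (1999, 25, 24, Cal, Beta), (1999, 25, 24, Xia, Argo), (2001, 24, 1, Sam, Omega), (2001, 24, 6, Sam, Omega)}
σ[sname ≠ Cal]: keep tuples satisfying sname ≠ Cal → {(1999, 22, 1, Xia, Argo), (1999, 22, 24, Xia, Argo), (1999, 25, 1, Xia, Argo), (1999, 25, 24, Xia, Argo), (2001, 24, 1, Sam, Omega), (2001, 24, 6, Sam, Omega)}
π_{mid, sid, sname} gives {(1, 22, Xia), (1, 24, Sam), (1, 25, Xia), (24, 22, Xia), (24, 25, Xia), (6, 24, Sam)}.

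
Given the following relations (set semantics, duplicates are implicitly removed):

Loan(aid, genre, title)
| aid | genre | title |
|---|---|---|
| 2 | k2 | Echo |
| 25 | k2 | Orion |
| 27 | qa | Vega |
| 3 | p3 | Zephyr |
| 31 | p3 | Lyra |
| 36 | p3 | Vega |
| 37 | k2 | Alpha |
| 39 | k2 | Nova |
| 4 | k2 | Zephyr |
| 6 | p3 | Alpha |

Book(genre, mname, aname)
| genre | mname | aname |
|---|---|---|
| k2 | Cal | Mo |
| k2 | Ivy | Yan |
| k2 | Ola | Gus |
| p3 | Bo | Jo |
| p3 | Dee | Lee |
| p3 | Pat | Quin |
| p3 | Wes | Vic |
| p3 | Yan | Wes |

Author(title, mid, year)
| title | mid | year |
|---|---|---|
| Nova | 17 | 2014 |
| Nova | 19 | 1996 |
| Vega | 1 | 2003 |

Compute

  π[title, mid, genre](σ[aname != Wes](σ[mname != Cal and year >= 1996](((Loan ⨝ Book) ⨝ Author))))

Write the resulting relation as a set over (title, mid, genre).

Joining Loan and Book on genre yields {(2, k2, Echo, Cal, Mo), (2, k2, Echo, Ivy, Yan), (2, k2, Echo, Ola, Gus), (25, k2, Orion, Cal, Mo), (25, k2, Orion, Ivy, Yan), (25, k2, Orion, Ola, Gus), (3, p3, Zephyr, Bo, Jo), (3, p3, Zephyr, Dee, Lee), (3, p3, Zephyr, Pat, Quin), (3, p3, Zephyr, Wes, Vic), (3, p3, Zephyr, Yan, Wes), (31, p3, Lyra, Bo, Jo), (31, p3, Lyra, Dee, Lee), (31, p3, Lyra, Pat, Quin), (31, p3, Lyra, Wes, Vic), (31, p3, Lyra, Yan, Wes), (36, p3, Vega, Bo, Jo), (36, p3, Vega, Dee, Lee), (36, p3, Vega, Pat, Quin), (36, p3, Vega, Wes, Vic), (36, p3, Vega, Yan, Wes), (37, k2, Alpha, Cal, Mo), (37, k2, Alpha, Ivy, Yan), (37, k2, Alpha, Ola, Gus), (39, k2, Nova, Cal, Mo), (39, k2, Nova, Ivy, Yan), (39, k2, Nova, Ola, Gus), (4, k2, Zephyr, Cal, Mo), (4, k2, Zephyr, Ivy, Yan), (4, k2, Zephyr, Ola, Gus), (6, p3, Alpha, Bo, Jo), (6, p3, Alpha, Dee, Lee), (6, p3, Alpha, Pat, Quin), (6, p3, Alpha, Wes, Vic), (6, p3, Alpha, Yan, Wes)}.
Joining (Loan ⨝ Book) and Author on title yields {(36, p3, Vega, Bo, Jo, 1, 2003), (36, p3, Vega, Dee, Lee, 1, 2003), (36, p3, Vega, Pat, Quin, 1, 2003), (36, p3, Vega, Wes, Vic, 1, 2003), (36, p3, Vega, Yan, Wes, 1, 2003), (39, k2, Nova, Cal, Mo, 17, 2014), (39, k2, Nova, Cal, Mo, 19, 1996), (39, k2, Nova, Ivy, Yan, 17, 2014), (39, k2, Nova, Ivy, Yan, 19, 1996), (39, k2, Nova, Ola, Gus, 17, 2014), (39, k2, Nova, Ola, Gus, 19, 1996)}.
Apply σ_{mname != Cal and year >= 1996}; surviving tuples: {(36, p3, Vega, Bo, Jo, 1, 2003), (36, p3, Vega, Dee, Lee, 1, 2003), (36, p3, Vega, Pat, Quin, 1, 2003), (36, p3, Vega, Wes, Vic, 1, 2003), (36, p3, Vega, Yan, Wes, 1, 2003), (39, k2, Nova, Ivy, Yan, 17, 2014), (39, k2, Nova, Ivy, Yan, 19, 1996), (39, k2, Nova, Ola, Gus, 17, 2014), (39, k2, Nova, Ola, Gus, 19, 1996)}
Apply σ_{aname != Wes}; surviving tuples: {(36, p3, Vega, Bo, Jo, 1, 2003), (36, p3, Vega, Dee, Lee, 1, 2003), (36, p3, Vega, Pat, Quin, 1, 2003), (36, p3, Vega, Wes, Vic, 1, 2003), (39, k2, Nova, Ivy, Yan, 17, 2014), (39, k2, Nova, Ivy, Yan, 19, 1996), (39, k2, Nova, Ola, Gus, 17, 2014), (39, k2, Nova, Ola, Gus, 19, 1996)}
Projecting to title, mid, genre (5 duplicate(s) eliminated): {(Nova, 17, k2), (Nova, 19, k2), (Vega, 1, p3)}

{(Nova, 17, k2), (Nova, 19, k2), (Vega, 1, p3)}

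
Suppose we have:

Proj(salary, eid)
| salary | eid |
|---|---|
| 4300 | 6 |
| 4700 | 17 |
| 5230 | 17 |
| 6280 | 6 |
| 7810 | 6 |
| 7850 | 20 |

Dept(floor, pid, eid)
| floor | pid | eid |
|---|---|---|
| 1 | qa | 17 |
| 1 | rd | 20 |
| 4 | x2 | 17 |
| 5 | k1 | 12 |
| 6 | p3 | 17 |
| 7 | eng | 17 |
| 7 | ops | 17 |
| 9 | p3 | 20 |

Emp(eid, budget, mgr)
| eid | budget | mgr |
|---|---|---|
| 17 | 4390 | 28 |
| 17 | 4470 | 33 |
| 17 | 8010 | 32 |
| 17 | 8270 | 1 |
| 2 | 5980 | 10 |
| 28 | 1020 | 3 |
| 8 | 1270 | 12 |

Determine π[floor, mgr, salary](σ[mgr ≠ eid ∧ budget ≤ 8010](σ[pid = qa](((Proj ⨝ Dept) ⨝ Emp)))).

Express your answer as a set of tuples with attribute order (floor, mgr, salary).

{(1, 28, 4700), (1, 28, 5230), (1, 32, 4700), (1, 32, 5230), (1, 33, 4700), (1, 33, 5230)}

Proj ⋈ Dept (natural join on eid): {(4700, 17, 1, qa), (4700, 17, 4, x2), (4700, 17, 6, p3), (4700, 17, 7, eng), (4700, 17, 7, ops), (5230, 17, 1, qa), (5230, 17, 4, x2), (5230, 17, 6, p3), (5230, 17, 7, eng), (5230, 17, 7, ops), (7850, 20, 1, rd), (7850, 20, 9, p3)}
(Proj ⨝ Dept) ⋈ Emp (natural join on eid): {(4700, 17, 1, qa, 4390, 28), (4700, 17, 1, qa, 4470, 33), (4700, 17, 1, qa, 8010, 32), (4700, 17, 1, qa, 8270, 1), (4700, 17, 4, x2, 4390, 28), (4700, 17, 4, x2, 4470, 33), (4700, 17, 4, x2, 8010, 32), (4700, 17, 4, x2, 8270, 1), (4700, 17, 6, p3, 4390, 28), (4700, 17, 6, p3, 4470, 33), (4700, 17, 6, p3, 8010, 32), (4700, 17, 6, p3, 8270, 1), (4700, 17, 7, eng, 4390, 28), (4700, 17, 7, eng, 4470, 33), (4700, 17, 7, eng, 8010, 32), (4700, 17, 7, eng, 8270, 1), (4700, 17, 7, ops, 4390, 28), (4700, 17, 7, ops, 4470, 33), (4700, 17, 7, ops, 8010, 32), (4700, 17, 7, ops, 8270, 1), (5230, 17, 1, qa, 4390, 28), (5230, 17, 1, qa, 4470, 33), (5230, 17, 1, qa, 8010, 32), (5230, 17, 1, qa, 8270, 1), (5230, 17, 4, x2, 4390, 28), (5230, 17, 4, x2, 4470, 33), (5230, 17, 4, x2, 8010, 32), (5230, 17, 4, x2, 8270, 1), (5230, 17, 6, p3, 4390, 28), (5230, 17, 6, p3, 4470, 33), (5230, 17, 6, p3, 8010, 32), (5230, 17, 6, p3, 8270, 1), (5230, 17, 7, eng, 4390, 28), (5230, 17, 7, eng, 4470, 33), (5230, 17, 7, eng, 8010, 32), (5230, 17, 7, eng, 8270, 1), (5230, 17, 7, ops, 4390, 28), (5230, 17, 7, ops, 4470, 33), (5230, 17, 7, ops, 8010, 32), (5230, 17, 7, ops, 8270, 1)}
Filtering on pid = qa leaves {(4700, 17, 1, qa, 4390, 28), (4700, 17, 1, qa, 4470, 33), (4700, 17, 1, qa, 8010, 32), (4700, 17, 1, qa, 8270, 1), (5230, 17, 1, qa, 4390, 28), (5230, 17, 1, qa, 4470, 33), (5230, 17, 1, qa, 8010, 32), (5230, 17, 1, qa, 8270, 1)}.
Filtering on mgr ≠ eid ∧ budget ≤ 8010 leaves {(4700, 17, 1, qa, 4390, 28), (4700, 17, 1, qa, 4470, 33), (4700, 17, 1, qa, 8010, 32), (5230, 17, 1, qa, 4390, 28), (5230, 17, 1, qa, 4470, 33), (5230, 17, 1, qa, 8010, 32)}.
π_{floor, mgr, salary} gives {(1, 28, 4700), (1, 28, 5230), (1, 32, 4700), (1, 32, 5230), (1, 33, 4700), (1, 33, 5230)}.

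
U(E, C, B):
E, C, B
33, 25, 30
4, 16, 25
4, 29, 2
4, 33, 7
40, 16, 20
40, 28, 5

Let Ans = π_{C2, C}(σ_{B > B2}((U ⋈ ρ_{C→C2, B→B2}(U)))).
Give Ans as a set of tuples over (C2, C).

ρ[C→C2, B→B2]: schema becomes (E, C2, B2); tuples unchanged.
U ⋈ ρ_{C→C2, B→B2}(U) (natural join on E): {(33, 25, 30, 25, 30), (4, 16, 25, 16, 25), (4, 16, 25, 29, 2), (4, 16, 25, 33, 7), (4, 29, 2, 16, 25), (4, 29, 2, 29, 2), (4, 29, 2, 33, 7), (4, 33, 7, 16, 25), (4, 33, 7, 29, 2), (4, 33, 7, 33, 7), (40, 16, 20, 16, 20), (40, 16, 20, 28, 5), (40, 28, 5, 16, 20), (40, 28, 5, 28, 5)}
Filtering on B > B2 leaves {(4, 16, 25, 29, 2), (4, 16, 25, 33, 7), (4, 33, 7, 29, 2), (40, 16, 20, 28, 5)}.
π[C2, C]: project onto (C2, C) → {(28, 16), (29, 16), (29, 33), (33, 16)}

{(28, 16), (29, 16), (29, 33), (33, 16)}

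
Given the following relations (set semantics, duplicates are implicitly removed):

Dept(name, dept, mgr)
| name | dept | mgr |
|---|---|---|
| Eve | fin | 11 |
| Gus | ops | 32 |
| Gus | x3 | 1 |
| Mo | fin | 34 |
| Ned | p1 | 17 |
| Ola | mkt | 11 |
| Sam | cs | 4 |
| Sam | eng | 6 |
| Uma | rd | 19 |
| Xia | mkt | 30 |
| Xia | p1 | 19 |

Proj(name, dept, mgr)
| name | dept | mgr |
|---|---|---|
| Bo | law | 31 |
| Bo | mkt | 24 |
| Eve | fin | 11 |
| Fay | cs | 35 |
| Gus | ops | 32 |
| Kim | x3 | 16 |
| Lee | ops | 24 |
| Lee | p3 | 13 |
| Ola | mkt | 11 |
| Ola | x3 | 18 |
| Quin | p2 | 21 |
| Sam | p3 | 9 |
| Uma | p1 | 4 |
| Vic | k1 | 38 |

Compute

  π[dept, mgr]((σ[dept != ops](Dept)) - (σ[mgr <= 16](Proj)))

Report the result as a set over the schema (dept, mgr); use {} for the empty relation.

Filtering on dept != ops leaves {(Eve, fin, 11), (Gus, x3, 1), (Mo, fin, 34), (Ned, p1, 17), (Ola, mkt, 11), (Sam, cs, 4), (Sam, eng, 6), (Uma, rd, 19), (Xia, mkt, 30), (Xia, p1, 19)}.
Filtering on mgr <= 16 leaves {(Eve, fin, 11), (Kim, x3, 16), (Lee, p3, 13), (Ola, mkt, 11), (Sam, p3, 9), (Uma, p1, 4)}.
Difference: {(Eve, fin, 11), (Gus, x3, 1), (Mo, fin, 34), (Ned, p1, 17), (Ola, mkt, 11), (Sam, cs, 4), (Sam, eng, 6), (Uma, rd, 19), (Xia, mkt, 30), (Xia, p1, 19)} with {(Eve, fin, 11), (Kim, x3, 16), (Lee, p3, 13), (Ola, mkt, 11), (Sam, p3, 9), (Uma, p1, 4)} → {(Gus, x3, 1), (Mo, fin, 34), (Ned, p1, 17), (Sam, cs, 4), (Sam, eng, 6), (Uma, rd, 19), (Xia, mkt, 30), (Xia, p1, 19)}
Projecting to dept, mgr: {(cs, 4), (eng, 6), (fin, 34), (mkt, 30), (p1, 17), (p1, 19), (rd, 19), (x3, 1)}

{(cs, 4), (eng, 6), (fin, 34), (mkt, 30), (p1, 17), (p1, 19), (rd, 19), (x3, 1)}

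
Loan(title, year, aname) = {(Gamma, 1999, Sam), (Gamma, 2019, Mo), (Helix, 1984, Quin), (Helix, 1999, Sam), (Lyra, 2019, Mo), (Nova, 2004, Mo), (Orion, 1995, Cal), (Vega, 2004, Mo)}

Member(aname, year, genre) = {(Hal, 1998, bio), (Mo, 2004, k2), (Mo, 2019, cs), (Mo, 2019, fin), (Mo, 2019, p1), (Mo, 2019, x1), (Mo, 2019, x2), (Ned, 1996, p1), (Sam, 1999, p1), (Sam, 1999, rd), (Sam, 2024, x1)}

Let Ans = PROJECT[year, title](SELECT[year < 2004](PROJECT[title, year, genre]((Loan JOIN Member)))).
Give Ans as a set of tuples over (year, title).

Loan ⋈ Member (natural join on year, aname): {(Gamma, 1999, Sam, p1), (Gamma, 1999, Sam, rd), (Gamma, 2019, Mo, cs), (Gamma, 2019, Mo, fin), (Gamma, 2019, Mo, p1), (Gamma, 2019, Mo, x1), (Gamma, 2019, Mo, x2), (Helix, 1999, Sam, p1), (Helix, 1999, Sam, rd), (Lyra, 2019, Mo, cs), (Lyra, 2019, Mo, fin), (Lyra, 2019, Mo, p1), (Lyra, 2019, Mo, x1), (Lyra, 2019, Mo, x2), (Nova, 2004, Mo, k2), (Vega, 2004, Mo, k2)}
π_{title, year, genre} gives {(Gamma, 1999, p1), (Gamma, 1999, rd), (Gamma, 2019, cs), (Gamma, 2019, fin), (Gamma, 2019, p1), (Gamma, 2019, x1), (Gamma, 2019, x2), (Helix, 1999, p1), (Helix, 1999, rd), (Lyra, 2019, cs), (Lyra, 2019, fin), (Lyra, 2019, p1), (Lyra, 2019, x1), (Lyra, 2019, x2), (Nova, 2004, k2), (Vega, 2004, k2)}.
Apply σ_{year < 2004}; surviving tuples: {(Gamma, 1999, p1), (Gamma, 1999, rd), (Helix, 1999, p1), (Helix, 1999, rd)}
π_{year, title} gives {(1999, Gamma), (1999, Helix)} (2 duplicate(s) eliminated).

{(1999, Gamma), (1999, Helix)}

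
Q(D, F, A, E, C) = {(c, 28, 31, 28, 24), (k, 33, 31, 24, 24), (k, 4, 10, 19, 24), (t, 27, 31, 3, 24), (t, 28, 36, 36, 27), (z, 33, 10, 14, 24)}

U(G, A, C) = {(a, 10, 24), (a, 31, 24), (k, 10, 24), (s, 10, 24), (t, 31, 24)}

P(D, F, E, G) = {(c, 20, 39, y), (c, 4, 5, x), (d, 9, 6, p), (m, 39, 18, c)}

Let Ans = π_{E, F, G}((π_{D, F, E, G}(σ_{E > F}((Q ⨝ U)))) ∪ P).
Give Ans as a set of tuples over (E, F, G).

Q ⋈ U (natural join on A, C): {(c, 28, 31, 28, 24, a), (c, 28, 31, 28, 24, t), (k, 33, 31, 24, 24, a), (k, 33, 31, 24, 24, t), (k, 4, 10, 19, 24, a), (k, 4, 10, 19, 24, k), (k, 4, 10, 19, 24, s), (t, 27, 31, 3, 24, a), (t, 27, 31, 3, 24, t), (z, 33, 10, 14, 24, a), (z, 33, 10, 14, 24, k), (z, 33, 10, 14, 24, s)}
Selection E > F: {(k, 4, 10, 19, 24, a), (k, 4, 10, 19, 24, k), (k, 4, 10, 19, 24, s)}
Keep only column(s) D, F, E, G: {(k, 4, 19, a), (k, 4, 19, k), (k, 4, 19, s)}
Taking the union: {(c, 20, 39, y), (c, 4, 5, x), (d, 9, 6, p), (k, 4, 19, a), (k, 4, 19, k), (k, 4, 19, s), (m, 39, 18, c)}
Keep only column(s) E, F, G: {(18, 39, c), (19, 4, a), (19, 4, k), (19, 4, s), (39, 20, y), (5, 4, x), (6, 9, p)}

{(18, 39, c), (19, 4, a), (19, 4, k), (19, 4, s), (39, 20, y), (5, 4, x), (6, 9, p)}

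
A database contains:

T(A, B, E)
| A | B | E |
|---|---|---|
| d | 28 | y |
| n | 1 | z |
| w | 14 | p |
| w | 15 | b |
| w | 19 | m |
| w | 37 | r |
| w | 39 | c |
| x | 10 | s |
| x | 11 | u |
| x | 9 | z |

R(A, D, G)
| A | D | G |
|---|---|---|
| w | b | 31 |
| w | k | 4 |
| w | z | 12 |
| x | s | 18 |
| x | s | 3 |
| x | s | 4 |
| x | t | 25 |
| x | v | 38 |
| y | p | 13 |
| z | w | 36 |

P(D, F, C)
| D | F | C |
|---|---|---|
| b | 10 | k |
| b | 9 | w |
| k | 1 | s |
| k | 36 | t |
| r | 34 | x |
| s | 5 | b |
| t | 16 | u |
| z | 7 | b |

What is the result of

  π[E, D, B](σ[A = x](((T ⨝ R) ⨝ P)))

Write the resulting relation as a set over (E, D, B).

{(s, s, 10), (s, t, 10), (u, s, 11), (u, t, 11), (z, s, 9), (z, t, 9)}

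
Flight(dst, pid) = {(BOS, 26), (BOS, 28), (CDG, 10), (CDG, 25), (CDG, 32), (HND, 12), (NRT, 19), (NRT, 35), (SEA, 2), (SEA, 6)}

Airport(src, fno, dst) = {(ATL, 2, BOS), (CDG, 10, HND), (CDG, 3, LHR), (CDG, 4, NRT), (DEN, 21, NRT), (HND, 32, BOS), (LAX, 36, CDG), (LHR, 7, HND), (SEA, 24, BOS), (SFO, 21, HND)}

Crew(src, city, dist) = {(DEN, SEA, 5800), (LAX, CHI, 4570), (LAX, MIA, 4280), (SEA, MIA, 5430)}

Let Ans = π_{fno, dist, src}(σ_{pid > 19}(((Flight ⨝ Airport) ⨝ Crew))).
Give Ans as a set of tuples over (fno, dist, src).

{(21, 5800, DEN), (24, 5430, SEA), (36, 4280, LAX), (36, 4570, LAX)}

Joining Flight and Airport on dst yields {(BOS, 26, ATL, 2), (BOS, 26, HND, 32), (BOS, 26, SEA, 24), (BOS, 28, ATL, 2), (BOS, 28, HND, 32), (BOS, 28, SEA, 24), (CDG, 10, LAX, 36), (CDG, 25, LAX, 36), (CDG, 32, LAX, 36), (HND, 12, CDG, 10), (HND, 12, LHR, 7), (HND, 12, SFO, 21), (NRT, 19, CDG, 4), (NRT, 19, DEN, 21), (NRT, 35, CDG, 4), (NRT, 35, DEN, 21)}.
Joining (Flight ⨝ Airport) and Crew on src yields {(BOS, 26, SEA, 24, MIA, 5430), (BOS, 28, SEA, 24, MIA, 5430), (CDG, 10, LAX, 36, CHI, 4570), (CDG, 10, LAX, 36, MIA, 4280), (CDG, 25, LAX, 36, CHI, 4570), (CDG, 25, LAX, 36, MIA, 4280), (CDG, 32, LAX, 36, CHI, 4570), (CDG, 32, LAX, 36, MIA, 4280), (NRT, 19, DEN, 21, SEA, 5800), (NRT, 35, DEN, 21, SEA, 5800)}.
Filtering on pid > 19 leaves {(BOS, 26, SEA, 24, MIA, 5430), (BOS, 28, SEA, 24, MIA, 5430), (CDG, 25, LAX, 36, CHI, 4570), (CDG, 25, LAX, 36, MIA, 4280), (CDG, 32, LAX, 36, CHI, 4570), (CDG, 32, LAX, 36, MIA, 4280), (NRT, 35, DEN, 21, SEA, 5800)}.
Projecting to fno, dist, src (3 duplicate(s) eliminated): {(21, 5800, DEN), (24, 5430, SEA), (36, 4280, LAX), (36, 4570, LAX)}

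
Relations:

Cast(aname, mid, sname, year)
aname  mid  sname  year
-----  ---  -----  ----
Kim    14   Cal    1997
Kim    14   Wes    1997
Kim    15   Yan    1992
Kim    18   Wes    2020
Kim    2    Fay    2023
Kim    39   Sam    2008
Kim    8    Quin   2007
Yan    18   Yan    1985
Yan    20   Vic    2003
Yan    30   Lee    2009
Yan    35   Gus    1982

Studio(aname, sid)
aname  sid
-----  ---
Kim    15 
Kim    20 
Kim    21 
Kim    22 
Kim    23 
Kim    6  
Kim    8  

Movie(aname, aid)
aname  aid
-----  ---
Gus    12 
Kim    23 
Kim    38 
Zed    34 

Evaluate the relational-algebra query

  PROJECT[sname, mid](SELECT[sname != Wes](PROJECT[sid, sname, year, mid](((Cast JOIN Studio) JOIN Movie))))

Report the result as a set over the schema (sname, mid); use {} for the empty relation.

{(Cal, 14), (Fay, 2), (Quin, 8), (Sam, 39), (Yan, 15)}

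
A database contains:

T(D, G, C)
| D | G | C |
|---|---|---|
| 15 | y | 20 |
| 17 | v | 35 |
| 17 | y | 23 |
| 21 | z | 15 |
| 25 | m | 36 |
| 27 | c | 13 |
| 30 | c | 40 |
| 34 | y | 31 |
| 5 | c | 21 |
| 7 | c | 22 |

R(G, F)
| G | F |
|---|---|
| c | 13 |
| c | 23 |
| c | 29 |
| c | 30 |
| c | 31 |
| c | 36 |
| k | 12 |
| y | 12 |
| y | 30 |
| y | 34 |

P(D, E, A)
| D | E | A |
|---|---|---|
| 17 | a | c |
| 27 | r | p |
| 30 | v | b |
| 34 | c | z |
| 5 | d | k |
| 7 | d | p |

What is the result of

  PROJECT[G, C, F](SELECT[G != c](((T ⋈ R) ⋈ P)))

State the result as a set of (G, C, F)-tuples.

{(y, 23, 12), (y, 23, 30), (y, 23, 34), (y, 31, 12), (y, 31, 30), (y, 31, 34)}

Natural join on G: {(15, y, 20, 12), (15, y, 20, 30), (15, y, 20, 34), (17, y, 23, 12), (17, y, 23, 30), (17, y, 23, 34), (27, c, 13, 13), (27, c, 13, 23), (27, c, 13, 29), (27, c, 13, 30), (27, c, 13, 31), (27, c, 13, 36), (30, c, 40, 13), (30, c, 40, 23), (30, c, 40, 29), (30, c, 40, 30), (30, c, 40, 31), (30, c, 40, 36), (34, y, 31, 12), (34, y, 31, 30), (34, y, 31, 34), (5, c, 21, 13), (5, c, 21, 23), (5, c, 21, 29), (5, c, 21, 30), (5, c, 21, 31), (5, c, 21, 36), (7, c, 22, 13), (7, c, 22, 23), (7, c, 22, 29), (7, c, 22, 30), (7, c, 22, 31), (7, c, 22, 36)}
Natural join on D: {(17, y, 23, 12, a, c), (17, y, 23, 30, a, c), (17, y, 23, 34, a, c), (27, c, 13, 13, r, p), (27, c, 13, 23, r, p), (27, c, 13, 29, r, p), (27, c, 13, 30, r, p), (27, c, 13, 31, r, p), (27, c, 13, 36, r, p), (30, c, 40, 13, v, b), (30, c, 40, 23, v, b), (30, c, 40, 29, v, b), (30, c, 40, 30, v, b), (30, c, 40, 31, v, b), (30, c, 40, 36, v, b), (34, y, 31, 12, c, z), (34, y, 31, 30, c, z), (34, y, 31, 34, c, z), (5, c, 21, 13, d, k), (5, c, 21, 23, d, k), (5, c, 21, 29, d, k), (5, c, 21, 30, d, k), (5, c, 21, 31, d, k), (5, c, 21, 36, d, k), (7, c, 22, 13, d, p), (7, c, 22, 23, d, p), (7, c, 22, 29, d, p), (7, c, 22, 30, d, p), (7, c, 22, 31, d, p), (7, c, 22, 36, d, p)}
σ[G != c]: keep tuples satisfying G != c → {(17, y, 23, 12, a, c), (17, y, 23, 30, a, c), (17, y, 23, 34, a, c), (34, y, 31, 12, c, z), (34, y, 31, 30, c, z), (34, y, 31, 34, c, z)}
π_{G, C, F} gives {(y, 23, 12), (y, 23, 30), (y, 23, 34), (y, 31, 12), (y, 31, 30), (y, 31, 34)}.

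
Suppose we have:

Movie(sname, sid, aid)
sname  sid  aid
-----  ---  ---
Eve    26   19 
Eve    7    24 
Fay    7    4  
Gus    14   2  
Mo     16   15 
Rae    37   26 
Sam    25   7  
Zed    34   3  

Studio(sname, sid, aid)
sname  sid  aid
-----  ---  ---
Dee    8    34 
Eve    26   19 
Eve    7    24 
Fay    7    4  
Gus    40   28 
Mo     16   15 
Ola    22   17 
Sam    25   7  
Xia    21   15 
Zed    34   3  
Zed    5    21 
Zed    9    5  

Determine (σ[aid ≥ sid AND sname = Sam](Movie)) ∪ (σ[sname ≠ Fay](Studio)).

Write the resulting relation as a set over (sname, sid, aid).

{(Dee, 8, 34), (Eve, 26, 19), (Eve, 7, 24), (Gus, 40, 28), (Mo, 16, 15), (Ola, 22, 17), (Sam, 25, 7), (Xia, 21, 15), (Zed, 34, 3), (Zed, 5, 21), (Zed, 9, 5)}

Selection aid ≥ sid AND sname = Sam: {}
Selection sname ≠ Fay: {(Dee, 8, 34), (Eve, 26, 19), (Eve, 7, 24), (Gus, 40, 28), (Mo, 16, 15), (Ola, 22, 17), (Sam, 25, 7), (Xia, 21, 15), (Zed, 34, 3), (Zed, 5, 21), (Zed, 9, 5)}
Set union of the two operands is {(Dee, 8, 34), (Eve, 26, 19), (Eve, 7, 24), (Gus, 40, 28), (Mo, 16, 15), (Ola, 22, 17), (Sam, 25, 7), (Xia, 21, 15), (Zed, 34, 3), (Zed, 5, 21), (Zed, 9, 5)}.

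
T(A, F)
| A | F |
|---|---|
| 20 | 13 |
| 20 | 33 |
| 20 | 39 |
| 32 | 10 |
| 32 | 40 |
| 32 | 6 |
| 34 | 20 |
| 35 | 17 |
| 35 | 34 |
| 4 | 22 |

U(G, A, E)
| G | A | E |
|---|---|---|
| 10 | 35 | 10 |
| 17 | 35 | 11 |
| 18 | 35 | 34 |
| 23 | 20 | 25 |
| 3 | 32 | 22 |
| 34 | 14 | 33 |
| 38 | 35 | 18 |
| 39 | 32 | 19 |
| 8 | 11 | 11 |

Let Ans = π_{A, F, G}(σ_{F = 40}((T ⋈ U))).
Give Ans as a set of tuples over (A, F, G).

Joining T and U on A yields {(20, 13, 23, 25), (20, 33, 23, 25), (20, 39, 23, 25), (32, 10, 3, 22), (32, 10, 39, 19), (32, 40, 3, 22), (32, 40, 39, 19), (32, 6, 3, 22), (32, 6, 39, 19), (35, 17, 10, 10), (35, 17, 17, 11), (35, 17, 18, 34), (35, 17, 38, 18), (35, 34, 10, 10), (35, 34, 17, 11), (35, 34, 18, 34), (35, 34, 38, 18)}.
Selection F = 40: {(32, 40, 3, 22), (32, 40, 39, 19)}
Keep only column(s) A, F, G: {(32, 40, 3), (32, 40, 39)}

{(32, 40, 3), (32, 40, 39)}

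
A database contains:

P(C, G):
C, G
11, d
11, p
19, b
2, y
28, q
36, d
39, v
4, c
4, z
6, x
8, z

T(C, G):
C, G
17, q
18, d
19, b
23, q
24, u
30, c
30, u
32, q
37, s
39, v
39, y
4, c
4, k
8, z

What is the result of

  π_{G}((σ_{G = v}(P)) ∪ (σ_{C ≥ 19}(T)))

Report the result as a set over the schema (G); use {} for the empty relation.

{b, c, q, s, u, v, y}

σ[G = v]: keep tuples satisfying G = v → {(39, v)}
σ[C ≥ 19]: keep tuples satisfying C ≥ 19 → {(19, b), (23, q), (24, u), (30, c), (30, u), (32, q), (37, s), (39, v), (39, y)}
Set union of the two operands is {(19, b), (23, q), (24, u), (30, c), (30, u), (32, q), (37, s), (39, v), (39, y)}.
Keep only column(s) G (2 duplicate(s) eliminated): {b, c, q, s, u, v, y}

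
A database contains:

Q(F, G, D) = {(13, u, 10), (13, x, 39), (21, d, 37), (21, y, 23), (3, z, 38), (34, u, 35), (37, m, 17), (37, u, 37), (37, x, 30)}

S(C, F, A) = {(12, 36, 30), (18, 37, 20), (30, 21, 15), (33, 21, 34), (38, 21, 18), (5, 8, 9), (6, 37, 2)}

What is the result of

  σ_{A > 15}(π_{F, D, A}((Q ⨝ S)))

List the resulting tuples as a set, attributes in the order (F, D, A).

Natural join on F: {(21, d, 37, 30, 15), (21, d, 37, 33, 34), (21, d, 37, 38, 18), (21, y, 23, 30, 15), (21, y, 23, 33, 34), (21, y, 23, 38, 18), (37, m, 17, 18, 20), (37, m, 17, 6, 2), (37, u, 37, 18, 20), (37, u, 37, 6, 2), (37, x, 30, 18, 20), (37, x, 30, 6, 2)}
π_{F, D, A} gives {(21, 23, 15), (21, 23, 18), (21, 23, 34), (21, 37, 15), (21, 37, 18), (21, 37, 34), (37, 17, 2), (37, 17, 20), (37, 30, 2), (37, 30, 20), (37, 37, 2), (37, 37, 20)}.
Filtering on A > 15 leaves {(21, 23, 18), (21, 23, 34), (21, 37, 18), (21, 37, 34), (37, 17, 20), (37, 30, 20), (37, 37, 20)}.

{(21, 23, 18), (21, 23, 34), (21, 37, 18), (21, 37, 34), (37, 17, 20), (37, 30, 20), (37, 37, 20)}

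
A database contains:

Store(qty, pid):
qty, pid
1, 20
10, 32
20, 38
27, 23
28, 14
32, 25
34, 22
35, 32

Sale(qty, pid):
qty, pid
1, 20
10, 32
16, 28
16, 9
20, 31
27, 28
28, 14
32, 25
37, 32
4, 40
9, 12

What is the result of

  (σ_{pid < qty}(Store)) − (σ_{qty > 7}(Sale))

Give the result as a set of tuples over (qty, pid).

{(27, 23), (34, 22), (35, 32)}

Selection pid < qty: {(27, 23), (28, 14), (32, 25), (34, 22), (35, 32)}
Selection qty > 7: {(10, 32), (16, 28), (16, 9), (20, 31), (27, 28), (28, 14), (32, 25), (37, 32), (9, 12)}
Difference: {(27, 23), (28, 14), (32, 25), (34, 22), (35, 32)} with {(10, 32), (16, 28), (16, 9), (20, 31), (27, 28), (28, 14), (32, 25), (37, 32), (9, 12)} → {(27, 23), (34, 22), (35, 32)}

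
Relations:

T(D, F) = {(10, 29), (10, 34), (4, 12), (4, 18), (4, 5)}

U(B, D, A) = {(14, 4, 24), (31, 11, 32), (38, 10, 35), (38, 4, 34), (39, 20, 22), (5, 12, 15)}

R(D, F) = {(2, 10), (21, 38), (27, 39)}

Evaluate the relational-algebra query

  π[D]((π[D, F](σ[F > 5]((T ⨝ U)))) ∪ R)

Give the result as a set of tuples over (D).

T ⋈ U (natural join on D): {(10, 29, 38, 35), (10, 34, 38, 35), (4, 12, 14, 24), (4, 12, 38, 34), (4, 18, 14, 24), (4, 18, 38, 34), (4, 5, 14, 24), (4, 5, 38, 34)}
σ[F > 5]: keep tuples satisfying F > 5 → {(10, 29, 38, 35), (10, 34, 38, 35), (4, 12, 14, 24), (4, 12, 38, 34), (4, 18, 14, 24), (4, 18, 38, 34)}
Keep only column(s) D, F (2 duplicate(s) eliminated): {(10, 29), (10, 34), (4, 12), (4, 18)}
Set union of the two operands is {(10, 29), (10, 34), (2, 10), (21, 38), (27, 39), (4, 12), (4, 18)}.
Keep only column(s) D (2 duplicate(s) eliminated): {10, 2, 21, 27, 4}

{10, 2, 21, 27, 4}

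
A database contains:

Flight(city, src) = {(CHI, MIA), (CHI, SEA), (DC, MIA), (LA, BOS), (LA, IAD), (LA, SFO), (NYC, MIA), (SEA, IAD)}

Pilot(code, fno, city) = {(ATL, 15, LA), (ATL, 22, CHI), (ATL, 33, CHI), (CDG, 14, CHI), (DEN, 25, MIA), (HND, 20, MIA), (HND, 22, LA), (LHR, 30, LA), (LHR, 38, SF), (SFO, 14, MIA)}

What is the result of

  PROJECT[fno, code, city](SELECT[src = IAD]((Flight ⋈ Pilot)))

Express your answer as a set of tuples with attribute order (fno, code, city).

{(15, ATL, LA), (22, HND, LA), (30, LHR, LA)}

Natural join on city: {(CHI, MIA, ATL, 22), (CHI, MIA, ATL, 33), (CHI, MIA, CDG, 14), (CHI, SEA, ATL, 22), (CHI, SEA, ATL, 33), (CHI, SEA, CDG, 14), (LA, BOS, ATL, 15), (LA, BOS, HND, 22), (LA, BOS, LHR, 30), (LA, IAD, ATL, 15), (LA, IAD, HND, 22), (LA, IAD, LHR, 30), (LA, SFO, ATL, 15), (LA, SFO, HND, 22), (LA, SFO, LHR, 30)}
σ[src = IAD]: keep tuples satisfying src = IAD → {(LA, IAD, ATL, 15), (LA, IAD, HND, 22), (LA, IAD, LHR, 30)}
Keep only column(s) fno, code, city: {(15, ATL, LA), (22, HND, LA), (30, LHR, LA)}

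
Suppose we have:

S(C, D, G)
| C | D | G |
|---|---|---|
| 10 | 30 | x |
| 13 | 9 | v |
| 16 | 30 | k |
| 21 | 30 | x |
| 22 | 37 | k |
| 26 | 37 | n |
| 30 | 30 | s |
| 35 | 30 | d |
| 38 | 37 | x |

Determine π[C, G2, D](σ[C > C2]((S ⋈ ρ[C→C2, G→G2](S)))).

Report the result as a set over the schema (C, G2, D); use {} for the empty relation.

ρ[C→C2, G→G2]: schema becomes (C2, D, G2); tuples unchanged.
Joining S and ρ[C→C2, G→G2](S) on D yields {(10, 30, x, 10, x), (10, 30, x, 16, k), (10, 30, x, 21, x), (10, 30, x, 30, s), (10, 30, x, 35, d), (13, 9, v, 13, v), (16, 30, k, 10, x), (16, 30, k, 16, k), (16, 30, k, 21, x), (16, 30, k, 30, s), (16, 30, k, 35, d), (21, 30, x, 10, x), (21, 30, x, 16, k), (21, 30, x, 21, x), (21, 30, x, 30, s), (21, 30, x, 35, d), (22, 37, k, 22, k), (22, 37, k, 26, n), (22, 37, k, 38, x), (26, 37, n, 22, k), (26, 37, n, 26, n), (26, 37, n, 38, x), (30, 30, s, 10, x), (30, 30, s, 16, k), (30, 30, s, 21, x), (30, 30, s, 30, s), (30, 30, s, 35, d), (35, 30, d, 10, x), (35, 30, d, 16, k), (35, 30, d, 21, x), (35, 30, d, 30, s), (35, 30, d, 35, d), (38, 37, x, 22, k), (38, 37, x, 26, n), (38, 37, x, 38, x)}.
Apply σ_{C > C2}; surviving tuples: {(16, 30, k, 10, x), (21, 30, x, 10, x), (21, 30, x, 16, k), (26, 37, n, 22, k), (30, 30, s, 10, x), (30, 30, s, 16, k), (30, 30, s, 21, x), (35, 30, d, 10, x), (35, 30, d, 16, k), (35, 30, d, 21, x), (35, 30, d, 30, s), (38, 37, x, 22, k), (38, 37, x, 26, n)}
Keep only column(s) C, G2, D (2 duplicate(s) eliminated): {(16, x, 30), (21, k, 30), (21, x, 30), (26, k, 37), (30, k, 30), (30, x, 30), (35, k, 30), (35, s, 30), (35, x, 30), (38, k, 37), (38, n, 37)}

{(16, x, 30), (21, k, 30), (21, x, 30), (26, k, 37), (30, k, 30), (30, x, 30), (35, k, 30), (35, s, 30), (35, x, 30), (38, k, 37), (38, n, 37)}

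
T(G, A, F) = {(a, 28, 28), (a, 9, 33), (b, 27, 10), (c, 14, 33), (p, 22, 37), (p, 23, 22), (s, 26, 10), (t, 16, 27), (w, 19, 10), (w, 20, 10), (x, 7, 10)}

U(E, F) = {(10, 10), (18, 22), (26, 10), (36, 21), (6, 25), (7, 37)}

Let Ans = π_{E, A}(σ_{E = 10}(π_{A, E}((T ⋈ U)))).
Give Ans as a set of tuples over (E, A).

Joining T and U on F yields {(b, 27, 10, 10), (b, 27, 10, 26), (p, 22, 37, 7), (p, 23, 22, 18), (s, 26, 10, 10), (s, 26, 10, 26), (w, 19, 10, 10), (w, 19, 10, 26), (w, 20, 10, 10), (w, 20, 10, 26), (x, 7, 10, 10), (x, 7, 10, 26)}.
π_{A, E} gives {(19, 10), (19, 26), (20, 10), (20, 26), (22, 7), (23, 18), (26, 10), (26, 26), (27, 10), (27, 26), (7, 10), (7, 26)}.
Apply σ_{E = 10}; surviving tuples: {(19, 10), (20, 10), (26, 10), (27, 10), (7, 10)}
π_{E, A} gives {(10, 19), (10, 20), (10, 26), (10, 27), (10, 7)}.

{(10, 19), (10, 20), (10, 26), (10, 27), (10, 7)}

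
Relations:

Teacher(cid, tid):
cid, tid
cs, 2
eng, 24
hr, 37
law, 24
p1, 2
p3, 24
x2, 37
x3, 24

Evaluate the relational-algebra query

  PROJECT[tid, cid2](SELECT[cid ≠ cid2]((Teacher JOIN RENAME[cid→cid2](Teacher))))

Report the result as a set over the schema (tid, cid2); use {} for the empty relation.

ρ[cid→cid2]: schema becomes (cid2, tid); tuples unchanged.
Natural join on tid: {(cs, 2, cs), (cs, 2, p1), (eng, 24, eng), (eng, 24, law), (eng, 24, p3), (eng, 24, x3), (hr, 37, hr), (hr, 37, x2), (law, 24, eng), (law, 24, law), (law, 24, p3), (law, 24, x3), (p1, 2, cs), (p1, 2, p1), (p3, 24, eng), (p3, 24, law), (p3, 24, p3), (p3, 24, x3), (x2, 37, hr), (x2, 37, x2), (x3, 24, eng), (x3, 24, law), (x3, 24, p3), (x3, 24, x3)}
Selection cid ≠ cid2: {(cs, 2, p1), (eng, 24, law), (eng, 24, p3), (eng, 24, x3), (hr, 37, x2), (law, 24, eng), (law, 24, p3), (law, 24, x3), (p1, 2, cs), (p3, 24, eng), (p3, 24, law), (p3, 24, x3), (x2, 37, hr), (x3, 24, eng), (x3, 24, law), (x3, 24, p3)}
π[tid, cid2]: project onto (tid, cid2) (8 duplicate(s) eliminated) → {(2, cs), (2, p1), (24, eng), (24, law), (24, p3), (24, x3), (37, hr), (37, x2)}

{(2, cs), (2, p1), (24, eng), (24, law), (24, p3), (24, x3), (37, hr), (37, x2)}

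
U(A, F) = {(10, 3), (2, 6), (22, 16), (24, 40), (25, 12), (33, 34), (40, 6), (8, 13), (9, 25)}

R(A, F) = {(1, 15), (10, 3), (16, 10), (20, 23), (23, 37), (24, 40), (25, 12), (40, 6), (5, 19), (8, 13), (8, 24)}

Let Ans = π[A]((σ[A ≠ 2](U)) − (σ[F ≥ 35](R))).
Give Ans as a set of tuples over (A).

Selection A ≠ 2: {(10, 3), (22, 16), (24, 40), (25, 12), (33, 34), (40, 6), (8, 13), (9, 25)}
Selection F ≥ 35: {(23, 37), (24, 40)}
Set difference of the two operands is {(10, 3), (22, 16), (25, 12), (33, 34), (40, 6), (8, 13), (9, 25)}.
π[A]: project onto (A) → {10, 22, 25, 33, 40, 8, 9}

{10, 22, 25, 33, 40, 8, 9}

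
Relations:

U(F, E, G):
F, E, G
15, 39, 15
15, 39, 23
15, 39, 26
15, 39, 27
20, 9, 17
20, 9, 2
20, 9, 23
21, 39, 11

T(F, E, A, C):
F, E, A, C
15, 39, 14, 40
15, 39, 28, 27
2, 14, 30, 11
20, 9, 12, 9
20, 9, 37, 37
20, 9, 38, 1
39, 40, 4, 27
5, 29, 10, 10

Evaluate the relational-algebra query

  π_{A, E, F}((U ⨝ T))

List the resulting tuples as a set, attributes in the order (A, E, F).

{(12, 9, 20), (14, 39, 15), (28, 39, 15), (37, 9, 20), (38, 9, 20)}

U ⋈ T (natural join on F, E): {(15, 39, 15, 14, 40), (15, 39, 15, 28, 27), (15, 39, 23, 14, 40), (15, 39, 23, 28, 27), (15, 39, 26, 14, 40), (15, 39, 26, 28, 27), (15, 39, 27, 14, 40), (15, 39, 27, 28, 27), (20, 9, 17, 12, 9), (20, 9, 17, 37, 37), (20, 9, 17, 38, 1), (20, 9, 2, 12, 9), (20, 9, 2, 37, 37), (20, 9, 2, 38, 1), (20, 9, 23, 12, 9), (20, 9, 23, 37, 37), (20, 9, 23, 38, 1)}
π[A, E, F]: project onto (A, E, F) (12 duplicate(s) eliminated) → {(12, 9, 20), (14, 39, 15), (28, 39, 15), (37, 9, 20), (38, 9, 20)}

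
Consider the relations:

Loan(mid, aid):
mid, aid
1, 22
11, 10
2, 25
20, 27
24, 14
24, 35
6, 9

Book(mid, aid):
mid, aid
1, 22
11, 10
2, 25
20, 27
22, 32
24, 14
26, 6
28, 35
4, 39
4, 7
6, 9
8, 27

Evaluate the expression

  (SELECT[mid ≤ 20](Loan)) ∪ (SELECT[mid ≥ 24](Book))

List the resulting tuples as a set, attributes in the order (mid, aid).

{(1, 22), (11, 10), (2, 25), (20, 27), (24, 14), (26, 6), (28, 35), (6, 9)}

Apply σ_{mid ≤ 20}; surviving tuples: {(1, 22), (11, 10), (2, 25), (20, 27), (6, 9)}
Apply σ_{mid ≥ 24}; surviving tuples: {(24, 14), (26, 6), (28, 35)}
Set union of the two operands is {(1, 22), (11, 10), (2, 25), (20, 27), (24, 14), (26, 6), (28, 35), (6, 9)}.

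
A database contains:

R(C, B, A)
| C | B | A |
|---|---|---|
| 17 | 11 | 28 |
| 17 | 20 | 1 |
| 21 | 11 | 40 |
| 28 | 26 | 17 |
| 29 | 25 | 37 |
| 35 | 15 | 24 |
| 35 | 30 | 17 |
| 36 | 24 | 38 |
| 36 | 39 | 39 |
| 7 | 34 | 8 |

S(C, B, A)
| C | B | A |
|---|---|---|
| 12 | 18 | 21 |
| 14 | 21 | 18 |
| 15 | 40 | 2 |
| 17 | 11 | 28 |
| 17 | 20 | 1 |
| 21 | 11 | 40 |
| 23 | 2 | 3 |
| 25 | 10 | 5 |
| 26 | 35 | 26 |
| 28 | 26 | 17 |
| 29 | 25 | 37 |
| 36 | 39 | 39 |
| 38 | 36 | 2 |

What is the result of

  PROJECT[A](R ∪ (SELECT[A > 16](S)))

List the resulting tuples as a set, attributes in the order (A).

{1, 17, 18, 21, 24, 26, 28, 37, 38, 39, 40, 8}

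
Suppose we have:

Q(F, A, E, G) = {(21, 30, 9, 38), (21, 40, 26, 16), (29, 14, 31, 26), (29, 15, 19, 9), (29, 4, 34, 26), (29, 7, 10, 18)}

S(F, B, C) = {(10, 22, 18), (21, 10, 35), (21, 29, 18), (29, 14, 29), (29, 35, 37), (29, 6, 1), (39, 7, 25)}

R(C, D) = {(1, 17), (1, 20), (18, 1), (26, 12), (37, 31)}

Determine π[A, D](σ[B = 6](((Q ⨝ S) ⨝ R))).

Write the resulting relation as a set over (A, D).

Joining Q and S on F yields {(21, 30, 9, 38, 10, 35), (21, 30, 9, 38, 29, 18), (21, 40, 26, 16, 10, 35), (21, 40, 26, 16, 29, 18), (29, 14, 31, 26, 14, 29), (29, 14, 31, 26, 35, 37), (29, 14, 31, 26, 6, 1), (29, 15, 19, 9, 14, 29), (29, 15, 19, 9, 35, 37), (29, 15, 19, 9, 6, 1), (29, 4, 34, 26, 14, 29), (29, 4, 34, 26, 35, 37), (29, 4, 34, 26, 6, 1), (29, 7, 10, 18, 14, 29), (29, 7, 10, 18, 35, 37), (29, 7, 10, 18, 6, 1)}.
Joining (Q ⨝ S) and R on C yields {(21, 30, 9, 38, 29, 18, 1), (21, 40, 26, 16, 29, 18, 1), (29, 14, 31, 26, 35, 37, 31), (29, 14, 31, 26, 6, 1, 17), (29, 14, 31, 26, 6, 1, 20), (29, 15, 19, 9, 35, 37, 31), (29, 15, 19, 9, 6, 1, 17), (29, 15, 19, 9, 6, 1, 20), (29, 4, 34, 26, 35, 37, 31), (29, 4, 34, 26, 6, 1, 17), (29, 4, 34, 26, 6, 1, 20), (29, 7, 10, 18, 35, 37, 31), (29, 7, 10, 18, 6, 1, 17), (29, 7, 10, 18, 6, 1, 20)}.
Filtering on B = 6 leaves {(29, 14, 31, 26, 6, 1, 17), (29, 14, 31, 26, 6, 1, 20), (29, 15, 19, 9, 6, 1, 17), (29, 15, 19, 9, 6, 1, 20), (29, 4, 34, 26, 6, 1, 17), (29, 4, 34, 26, 6, 1, 20), (29, 7, 10, 18, 6, 1, 17), (29, 7, 10, 18, 6, 1, 20)}.
π[A, D]: project onto (A, D) → {(14, 17), (14, 20), (15, 17), (15, 20), (4, 17), (4, 20), (7, 17), (7, 20)}

{(14, 17), (14, 20), (15, 17), (15, 20), (4, 17), (4, 20), (7, 17), (7, 20)}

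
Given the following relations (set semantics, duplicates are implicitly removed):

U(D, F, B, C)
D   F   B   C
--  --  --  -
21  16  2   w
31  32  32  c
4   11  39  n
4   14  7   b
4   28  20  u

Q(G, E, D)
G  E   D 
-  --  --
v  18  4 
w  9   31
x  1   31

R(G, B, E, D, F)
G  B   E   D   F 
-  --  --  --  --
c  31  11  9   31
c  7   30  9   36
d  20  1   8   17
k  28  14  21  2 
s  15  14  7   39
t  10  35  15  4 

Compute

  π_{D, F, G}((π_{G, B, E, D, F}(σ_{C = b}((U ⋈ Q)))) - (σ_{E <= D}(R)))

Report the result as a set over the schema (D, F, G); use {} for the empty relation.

{(4, 14, v)}

Joining U and Q on D yields {(31, 32, 32, c, w, 9), (31, 32, 32, c, x, 1), (4, 11, 39, n, v, 18), (4, 14, 7, b, v, 18), (4, 28, 20, u, v, 18)}.
Filtering on C = b leaves {(4, 14, 7, b, v, 18)}.
Projecting to G, B, E, D, F: {(v, 7, 18, 4, 14)}
Filtering on E <= D leaves {(d, 20, 1, 8, 17), (k, 28, 14, 21, 2)}.
Set difference of the two operands is {(v, 7, 18, 4, 14)}.
Projecting to D, F, G: {(4, 14, v)}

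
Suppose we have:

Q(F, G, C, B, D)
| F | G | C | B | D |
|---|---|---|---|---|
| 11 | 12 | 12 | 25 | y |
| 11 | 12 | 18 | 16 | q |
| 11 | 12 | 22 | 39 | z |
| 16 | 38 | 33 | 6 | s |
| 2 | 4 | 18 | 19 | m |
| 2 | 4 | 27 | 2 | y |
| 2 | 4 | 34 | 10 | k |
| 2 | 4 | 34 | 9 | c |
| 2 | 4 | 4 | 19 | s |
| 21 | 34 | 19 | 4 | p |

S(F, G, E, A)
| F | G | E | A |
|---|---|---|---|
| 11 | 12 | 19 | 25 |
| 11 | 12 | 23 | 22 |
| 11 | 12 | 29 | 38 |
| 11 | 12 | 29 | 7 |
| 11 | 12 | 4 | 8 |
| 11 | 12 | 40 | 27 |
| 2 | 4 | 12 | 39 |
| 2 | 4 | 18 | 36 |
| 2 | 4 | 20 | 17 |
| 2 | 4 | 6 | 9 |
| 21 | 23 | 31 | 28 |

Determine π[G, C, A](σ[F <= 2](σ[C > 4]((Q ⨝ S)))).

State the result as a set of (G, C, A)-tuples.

Q ⋈ S (natural join on F, G): {(11, 12, 12, 25, y, 19, 25), (11, 12, 12, 25, y, 23, 22), (11, 12, 12, 25, y, 29, 38), (11, 12, 12, 25, y, 29, 7), (11, 12, 12, 25, y, 4, 8), (11, 12, 12, 25, y, 40, 27), (11, 12, 18, 16, q, 19, 25), (11, 12, 18, 16, q, 23, 22), (11, 12, 18, 16, q, 29, 38), (11, 12, 18, 16, q, 29, 7), (11, 12, 18, 16, q, 4, 8), (11, 12, 18, 16, q, 40, 27), (11, 12, 22, 39, z, 19, 25), (11, 12, 22, 39, z, 23, 22), (11, 12, 22, 39, z, 29, 38), (11, 12, 22, 39, z, 29, 7), (11, 12, 22, 39, z, 4, 8), (11, 12, 22, 39, z, 40, 27), (2, 4, 18, 19, m, 12, 39), (2, 4, 18, 19, m, 18, 36), (2, 4, 18, 19, m, 20, 17), (2, 4, 18, 19, m, 6, 9), (2, 4, 27, 2, y, 12, 39), (2, 4, 27, 2, y, 18, 36), (2, 4, 27, 2, y, 20, 17), (2, 4, 27, 2, y, 6, 9), (2, 4, 34, 10, k, 12, 39), (2, 4, 34, 10, k, 18, 36), (2, 4, 34, 10, k, 20, 17), (2, 4, 34, 10, k, 6, 9), (2, 4, 34, 9, c, 12, 39), (2, 4, 34, 9, c, 18, 36), (2, 4, 34, 9, c, 20, 17), (2, 4, 34, 9, c, 6, 9), (2, 4, 4, 19, s, 12, 39), (2, 4, 4, 19, s, 18, 36), (2, 4, 4, 19, s, 20, 17), (2, 4, 4, 19, s, 6, 9)}
Filtering on C > 4 leaves {(11, 12, 12, 25, y, 19, 25), (11, 12, 12, 25, y, 23, 22), (11, 12, 12, 25, y, 29, 38), (11, 12, 12, 25, y, 29, 7), (11, 12, 12, 25, y, 4, 8), (11, 12, 12, 25, y, 40, 27), (11, 12, 18, 16, q, 19, 25), (11, 12, 18, 16, q, 23, 22), (11, 12, 18, 16, q, 29, 38), (11, 12, 18, 16, q, 29, 7), (11, 12, 18, 16, q, 4, 8), (11, 12, 18, 16, q, 40, 27), (11, 12, 22, 39, z, 19, 25), (11, 12, 22, 39, z, 23, 22), (11, 12, 22, 39, z, 29, 38), (11, 12, 22, 39, z, 29, 7), (11, 12, 22, 39, z, 4, 8), (11, 12, 22, 39, z, 40, 27), (2, 4, 18, 19, m, 12, 39), (2, 4, 18, 19, m, 18, 36), (2, 4, 18, 19, m, 20, 17), (2, 4, 18, 19, m, 6, 9), (2, 4, 27, 2, y, 12, 39), (2, 4, 27, 2, y, 18, 36), (2, 4, 27, 2, y, 20, 17), (2, 4, 27, 2, y, 6, 9), (2, 4, 34, 10, k, 12, 39), (2, 4, 34, 10, k, 18, 36), (2, 4, 34, 10, k, 20, 17), (2, 4, 34, 10, k, 6, 9), (2, 4, 34, 9, c, 12, 39), (2, 4, 34, 9, c, 18, 36), (2, 4, 34, 9, c, 20, 17), (2, 4, 34, 9, c, 6, 9)}.
Filtering on F <= 2 leaves {(2, 4, 18, 19, m, 12, 39), (2, 4, 18, 19, m, 18, 36), (2, 4, 18, 19, m, 20, 17), (2, 4, 18, 19, m, 6, 9), (2, 4, 27, 2, y, 12, 39), (2, 4, 27, 2, y, 18, 36), (2, 4, 27, 2, y, 20, 17), (2, 4, 27, 2, y, 6, 9), (2, 4, 34, 10, k, 12, 39), (2, 4, 34, 10, k, 18, 36), (2, 4, 34, 10, k, 20, 17), (2, 4, 34, 10, k, 6, 9), (2, 4, 34, 9, c, 12, 39), (2, 4, 34, 9, c, 18, 36), (2, 4, 34, 9, c, 20, 17), (2, 4, 34, 9, c, 6, 9)}.
π[G, C, A]: project onto (G, C, A) (4 duplicate(s) eliminated) → {(4, 18, 17), (4, 18, 36), (4, 18, 39), (4, 18, 9), (4, 27, 17), (4, 27, 36), (4, 27, 39), (4, 27, 9), (4, 34, 17), (4, 34, 36), (4, 34, 39), (4, 34, 9)}

{(4, 18, 17), (4, 18, 36), (4, 18, 39), (4, 18, 9), (4, 27, 17), (4, 27, 36), (4, 27, 39), (4, 27, 9), (4, 34, 17), (4, 34, 36), (4, 34, 39), (4, 34, 9)}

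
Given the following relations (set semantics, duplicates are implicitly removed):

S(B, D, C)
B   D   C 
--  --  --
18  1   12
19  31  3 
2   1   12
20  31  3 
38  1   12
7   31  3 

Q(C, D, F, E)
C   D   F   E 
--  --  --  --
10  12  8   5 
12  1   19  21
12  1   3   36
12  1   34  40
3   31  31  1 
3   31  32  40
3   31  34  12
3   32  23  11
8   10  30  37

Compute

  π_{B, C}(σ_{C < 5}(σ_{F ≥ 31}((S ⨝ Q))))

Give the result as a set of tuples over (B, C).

Joining S and Q on D, C yields {(18, 1, 12, 19, 21), (18, 1, 12, 3, 36), (18, 1, 12, 34, 40), (19, 31, 3, 31, 1), (19, 31, 3, 32, 40), (19, 31, 3, 34, 12), (2, 1, 12, 19, 21), (2, 1, 12, 3, 36), (2, 1, 12, 34, 40), (20, 31, 3, 31, 1), (20, 31, 3, 32, 40), (20, 31, 3, 34, 12), (38, 1, 12, 19, 21), (38, 1, 12, 3, 36), (38, 1, 12, 34, 40), (7, 31, 3, 31, 1), (7, 31, 3, 32, 40), (7, 31, 3, 34, 12)}.
σ[F ≥ 31]: keep tuples satisfying F ≥ 31 → {(18, 1, 12, 34, 40), (19, 31, 3, 31, 1), (19, 31, 3, 32, 40), (19, 31, 3, 34, 12), (2, 1, 12, 34, 40), (20, 31, 3, 31, 1), (20, 31, 3, 32, 40), (20, 31, 3, 34, 12), (38, 1, 12, 34, 40), (7, 31, 3, 31, 1), (7, 31, 3, 32, 40), (7, 31, 3, 34, 12)}
σ[C < 5]: keep tuples satisfying C < 5 → {(19, 31, 3, 31, 1), (19, 31, 3, 32, 40), (19, 31, 3, 34, 12), (20, 31, 3, 31, 1), (20, 31, 3, 32, 40), (20, 31, 3, 34, 12), (7, 31, 3, 31, 1), (7, 31, 3, 32, 40), (7, 31, 3, 34, 12)}
π[B, C]: project onto (B, C) (6 duplicate(s) eliminated) → {(19, 3), (20, 3), (7, 3)}

{(19, 3), (20, 3), (7, 3)}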